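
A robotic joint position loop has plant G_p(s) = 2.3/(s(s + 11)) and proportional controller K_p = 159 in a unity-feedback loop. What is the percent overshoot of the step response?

38.9%

From 1 + K_pG_p(s) = 0: s² + 11s + 365.7 = 0 ⇒ ω_n = 19.12, ζ = 0.2876.
%OS = 100·exp(−πζ/√(1−ζ²)) = 100·exp(−π·0.2876/√0.9173) = 38.9%.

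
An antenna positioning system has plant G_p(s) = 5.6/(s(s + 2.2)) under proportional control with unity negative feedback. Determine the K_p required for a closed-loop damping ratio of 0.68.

K_p = 0.467

Closed-loop characteristic equation: s² + 2.2s + K_p·5.6 = 0.
So ω_n = √(5.6K_p) and 2ζω_n = 2.2, giving ζ = 2.2/(2√(5.6K_p)).
Setting ζ = 0.68: √(5.6K_p) = 2.2/(2·0.68) = 1.618, so K_p = 2.617/5.6 = 0.467.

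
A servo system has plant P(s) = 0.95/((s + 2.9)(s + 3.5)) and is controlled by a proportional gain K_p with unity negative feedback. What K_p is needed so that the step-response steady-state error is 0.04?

Steady-state error for a unit step on this type-0 loop is 1/(1 + K_p·P(0)).
P(0) = 0.0936. Require 1/(1 + K_p·0.0936) = 0.04, so 1 + 0.0936·K_p = 25.
K_p = (25 − 1)/0.0936 = 256.

K_p = 256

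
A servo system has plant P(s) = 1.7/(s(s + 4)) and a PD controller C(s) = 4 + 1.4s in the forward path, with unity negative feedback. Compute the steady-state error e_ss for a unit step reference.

0

The open loop C(s)P(s) has a pole at the origin (type 1), so the static position error constant is infinite and e_ss = 1/(1+∞) = 0.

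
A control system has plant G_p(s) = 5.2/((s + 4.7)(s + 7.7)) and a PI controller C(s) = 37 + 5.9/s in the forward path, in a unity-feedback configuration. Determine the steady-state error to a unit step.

0

The open loop C(s)G_p(s) has a pole at the origin (type 1), so the static position error constant is infinite and e_ss = 1/(1+∞) = 0.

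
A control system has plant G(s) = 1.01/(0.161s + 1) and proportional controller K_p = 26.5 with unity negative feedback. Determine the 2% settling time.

Closed loop: T(s) = K_p·G/(1+K_p·G) = 26.77/(0.161s + 1 + 26.77), with pole at s = −(1 + 26.77)/0.161 = −172.5.
τ = 1/172.5 = 0.005799 s, so 2% settling time ≈ 4τ = 0.0232 s.

T_s ≈ 0.0232 s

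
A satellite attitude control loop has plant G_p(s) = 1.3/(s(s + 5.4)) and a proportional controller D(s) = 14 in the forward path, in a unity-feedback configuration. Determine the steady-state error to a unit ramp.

The loop has one pole at the origin (type 1). Velocity error constant K_v = lim_{s→0} s·D(s)G_p(s) = 14·1.3/5.4 = 3.37.
Steady-state error to a unit ramp: e_ss = 1/K_v = 0.297.

0.297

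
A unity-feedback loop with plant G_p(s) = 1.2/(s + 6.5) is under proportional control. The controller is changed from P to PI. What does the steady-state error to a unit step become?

Adding integral action puts a pole at s = 0 in the forward path, raising the system type to 1; a type-1 loop has zero steady-state error to a step.

0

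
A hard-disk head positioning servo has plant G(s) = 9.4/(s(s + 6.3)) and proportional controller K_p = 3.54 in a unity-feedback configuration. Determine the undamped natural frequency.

1 + K_p·G(s) = 0 gives s² + 6.3s + 33.28 = 0.
So ω_n² = 33.28 ⇒ ω_n = 5.769 rad/s, and ζ = 6.3/(2ω_n) = 0.546.

ω_n = 5.77 rad/s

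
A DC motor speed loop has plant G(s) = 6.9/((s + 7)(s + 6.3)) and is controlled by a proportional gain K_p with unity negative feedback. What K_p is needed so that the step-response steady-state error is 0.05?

K_p = 121

Steady-state error for a unit step on this type-0 loop is 1/(1 + K_p·G(0)).
G(0) = 0.1565. Require 1/(1 + K_p·0.1565) = 0.05, so 1 + 0.1565·K_p = 20.
K_p = (20 − 1)/0.1565 = 121.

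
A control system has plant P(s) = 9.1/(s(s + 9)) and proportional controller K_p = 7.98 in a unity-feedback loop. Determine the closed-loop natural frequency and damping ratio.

ω_n = 8.52 rad/s, ζ = 0.528

The closed-loop denominator is s(s+9) + 7.98·9.1 = s² + 9s + 72.62.
Matching s² + 2ζω_n s + ω_n²: ω_n = √72.62 = 8.522 rad/s and 2ζω_n = 9, so ζ = 9/(2·8.522) = 0.528.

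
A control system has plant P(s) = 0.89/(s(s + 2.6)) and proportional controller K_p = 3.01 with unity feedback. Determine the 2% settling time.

Closed-loop characteristic equation: s² + 2.6s + 2.679 = 0, so ω_n = 1.637 rad/s and ζ = 2.6/(2·1.637) = 0.7943.
2% settling time T_s ≈ 4/(ζω_n) = 4/1.3 = 3.08 s.

T_s ≈ 3.08 s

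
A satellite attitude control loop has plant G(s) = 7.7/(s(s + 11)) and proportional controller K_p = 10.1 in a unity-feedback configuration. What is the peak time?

T_p = 0.456 s

From 1 + K_pG(s) = 0: s² + 11s + 77.77 = 0 ⇒ ω_n = 8.819, ζ = 0.6237.
Damped frequency ω_d = ω_n√(1−ζ²) = 6.893 rad/s, so peak time T_p = π/ω_d = 0.456 s.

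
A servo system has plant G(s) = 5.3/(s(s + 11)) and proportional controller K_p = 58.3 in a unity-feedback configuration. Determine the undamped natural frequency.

The closed-loop denominator is s(s+11) + 58.3·5.3 = s² + 11s + 309.
So ω_n² = 309 ⇒ ω_n = 17.58 rad/s, and ζ = 11/(2ω_n) = 0.313.

ω_n = 17.6 rad/s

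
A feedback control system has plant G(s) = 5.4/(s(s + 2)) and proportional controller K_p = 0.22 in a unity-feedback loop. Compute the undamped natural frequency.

1 + K_p·G(s) = 0 gives s² + 2s + 1.188 = 0.
So ω_n² = 1.188 ⇒ ω_n = 1.09 rad/s, and ζ = 2/(2ω_n) = 0.917.

ω_n = 1.09 rad/s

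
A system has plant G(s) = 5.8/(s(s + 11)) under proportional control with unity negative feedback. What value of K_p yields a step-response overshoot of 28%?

K_p = 37

From %OS = 100·exp(−πζ/√(1−ζ²)) = 28%, ζ = −ln(0.28)/√(π²+ln²(0.28)) = 0.3755.
Characteristic equation s² + 11s + 5.8K_p = 0 gives ζ = 11/(2√(5.8K_p)).
Setting ζ = 0.3755: √(5.8K_p) = 11/(2·0.3755) = 14.65, so K_p = 214.5/5.8 = 37.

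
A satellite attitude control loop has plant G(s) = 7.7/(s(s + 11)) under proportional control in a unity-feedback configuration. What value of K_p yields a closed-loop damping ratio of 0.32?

K_p = 38.4

Closed-loop characteristic equation: s² + 11s + K_p·7.7 = 0.
So ω_n = √(7.7K_p) and 2ζω_n = 11, giving ζ = 11/(2√(7.7K_p)).
Setting ζ = 0.32: √(7.7K_p) = 11/(2·0.32) = 17.19, so K_p = 295.4/7.7 = 38.4.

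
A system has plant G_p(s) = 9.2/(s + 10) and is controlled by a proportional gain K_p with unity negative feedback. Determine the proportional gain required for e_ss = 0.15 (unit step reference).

K_p = 6.16

For a type-0 loop with proportional control, e_ss = 1/(1 + K_p·G_p(0)).
G_p(0) = 0.92. Require 1/(1 + K_p·0.92) = 0.15, so 1 + 0.92·K_p = 6.667.
K_p = (6.667 − 1)/0.92 = 6.16.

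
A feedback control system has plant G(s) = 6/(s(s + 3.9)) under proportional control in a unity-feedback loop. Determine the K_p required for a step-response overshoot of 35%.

K_p = 6.31

From %OS = 100·exp(−πζ/√(1−ζ²)) = 35%, ζ = −ln(0.35)/√(π²+ln²(0.35)) = 0.3169.
Characteristic equation s² + 3.9s + 6K_p = 0 gives ζ = 3.9/(2√(6K_p)).
Setting ζ = 0.3169: √(6K_p) = 3.9/(2·0.3169) = 6.153, so K_p = 37.85/6 = 6.31.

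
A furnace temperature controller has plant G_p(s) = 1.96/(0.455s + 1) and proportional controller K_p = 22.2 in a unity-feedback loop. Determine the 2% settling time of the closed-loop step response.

Closed loop: T(s) = K_p·G_p/(1+K_p·G_p) = 43.51/(0.455s + 1 + 43.51), with pole at s = −(1 + 43.51)/0.455 = −97.83.
τ = 1/97.83 = 0.01022 s, so 2% settling time ≈ 4τ = 0.0409 s.

T_s ≈ 0.0409 s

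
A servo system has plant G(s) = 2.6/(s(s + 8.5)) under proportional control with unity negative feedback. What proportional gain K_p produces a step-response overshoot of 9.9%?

K_p = 19.8

From %OS = 100·exp(−πζ/√(1−ζ²)) = 9.9%, ζ = −ln(0.099)/√(π²+ln²(0.099)) = 0.5928.
Characteristic equation s² + 8.5s + 2.6K_p = 0 gives ζ = 8.5/(2√(2.6K_p)).
Setting ζ = 0.5928: √(2.6K_p) = 8.5/(2·0.5928) = 7.169, so K_p = 51.39/2.6 = 19.8.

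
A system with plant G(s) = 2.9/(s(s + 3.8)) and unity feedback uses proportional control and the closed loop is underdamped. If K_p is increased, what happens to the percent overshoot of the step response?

ζ = 3.8/(2√(2.9K_p)) decreases as K_p grows; lower damping means more overshoot.

increase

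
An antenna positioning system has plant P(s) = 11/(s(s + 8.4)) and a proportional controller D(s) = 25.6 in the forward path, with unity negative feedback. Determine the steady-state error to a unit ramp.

0.0298

The loop has one pole at the origin (type 1). Velocity error constant K_v = lim_{s→0} s·D(s)P(s) = 25.6·11/8.4 = 33.52.
Steady-state error to a unit ramp: e_ss = 1/K_v = 0.0298.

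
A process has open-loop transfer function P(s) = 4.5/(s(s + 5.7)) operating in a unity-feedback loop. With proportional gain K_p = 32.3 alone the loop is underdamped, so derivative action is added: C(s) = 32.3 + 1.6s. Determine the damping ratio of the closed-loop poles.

ζ = 0.535

Forward path: (32.3 + 1.6s)·4.5/(s(s+5.7)). The closed-loop characteristic equation is s² + (5.7 + 4.5·1.6)s + 4.5·32.3 = 0.
That is s² + 12.9s + 145.3 = 0, so ω_n = 12.06 rad/s and ζ = 12.9/(2·12.06) = 0.535.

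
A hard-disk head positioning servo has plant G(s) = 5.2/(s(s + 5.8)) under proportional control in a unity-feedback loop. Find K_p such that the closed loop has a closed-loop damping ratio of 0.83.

Closed-loop characteristic equation: s² + 5.8s + K_p·5.2 = 0.
So ω_n = √(5.2K_p) and 2ζω_n = 5.8, giving ζ = 5.8/(2√(5.2K_p)).
Setting ζ = 0.83: √(5.2K_p) = 5.8/(2·0.83) = 3.494, so K_p = 12.21/5.2 = 2.35.

K_p = 2.35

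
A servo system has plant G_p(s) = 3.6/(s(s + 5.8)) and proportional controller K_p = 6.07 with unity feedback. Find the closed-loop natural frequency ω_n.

ω_n = 4.67 rad/s

1 + K_p·G_p(s) = 0 gives s² + 5.8s + 21.85 = 0.
So ω_n² = 21.85 ⇒ ω_n = 4.675 rad/s, and ζ = 5.8/(2ω_n) = 0.62.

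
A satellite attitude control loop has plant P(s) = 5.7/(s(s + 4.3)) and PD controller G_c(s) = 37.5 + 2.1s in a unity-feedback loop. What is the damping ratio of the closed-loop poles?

Forward path: (37.5 + 2.1s)·5.7/(s(s+4.3)). The closed-loop characteristic equation is s² + (4.3 + 5.7·2.1)s + 5.7·37.5 = 0.
That is s² + 16.27s + 213.8 = 0, so ω_n = 14.62 rad/s and ζ = 16.27/(2·14.62) = 0.5564.

ζ = 0.556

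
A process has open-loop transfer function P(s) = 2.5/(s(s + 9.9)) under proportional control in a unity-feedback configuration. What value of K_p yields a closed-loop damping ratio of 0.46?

K_p = 46.3

Closed-loop characteristic equation: s² + 9.9s + K_p·2.5 = 0.
So ω_n = √(2.5K_p) and 2ζω_n = 9.9, giving ζ = 9.9/(2√(2.5K_p)).
Setting ζ = 0.46: √(2.5K_p) = 9.9/(2·0.46) = 10.76, so K_p = 115.8/2.5 = 46.3.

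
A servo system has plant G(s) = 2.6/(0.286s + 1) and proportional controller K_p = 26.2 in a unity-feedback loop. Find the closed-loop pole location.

Closed loop: T(s) = K_p·G/(1+K_p·G) = 68.12/(0.286s + 1 + 68.12), with pole at s = −(1 + 68.12)/0.286 = −241.7.

s = -241.7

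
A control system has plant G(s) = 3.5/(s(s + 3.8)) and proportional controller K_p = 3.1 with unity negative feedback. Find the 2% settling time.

T_s ≈ 2.11 s

The closed-loop denominator s² + 3.8s + 10.85 gives ω_n = √10.85 = 3.294 and ζ = 3.8/(2ω_n) = 0.5768.
2% settling time T_s ≈ 4/(ζω_n) = 4/1.9 = 2.11 s.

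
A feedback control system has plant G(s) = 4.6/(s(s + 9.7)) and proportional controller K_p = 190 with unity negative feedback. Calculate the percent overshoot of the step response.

From 1 + K_pG(s) = 0: s² + 9.7s + 874 = 0 ⇒ ω_n = 29.56, ζ = 0.1641.
%OS = 100·exp(−πζ/√(1−ζ²)) = 100·exp(−π·0.1641/√0.9731) = 59.3%.

59.3%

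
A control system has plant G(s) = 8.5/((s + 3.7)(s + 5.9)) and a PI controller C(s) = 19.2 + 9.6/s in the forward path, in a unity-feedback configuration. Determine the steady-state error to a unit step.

0

The open loop C(s)G(s) has a pole at the origin (type 1), so the static position error constant is infinite and e_ss = 1/(1+∞) = 0.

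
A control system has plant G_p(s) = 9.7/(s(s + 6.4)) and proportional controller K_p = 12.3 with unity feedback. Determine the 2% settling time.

T_s ≈ 1.25 s

Closed-loop characteristic equation: s² + 6.4s + 119.3 = 0, so ω_n = 10.92 rad/s and ζ = 6.4/(2·10.92) = 0.293.
2% settling time T_s ≈ 4/(ζω_n) = 4/3.2 = 1.25 s.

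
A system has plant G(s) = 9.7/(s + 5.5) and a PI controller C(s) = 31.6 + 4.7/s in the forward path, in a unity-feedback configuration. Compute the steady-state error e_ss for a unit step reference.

0

The open loop C(s)G(s) has a pole at the origin (type 1), so the static position error constant is infinite and e_ss = 1/(1+∞) = 0.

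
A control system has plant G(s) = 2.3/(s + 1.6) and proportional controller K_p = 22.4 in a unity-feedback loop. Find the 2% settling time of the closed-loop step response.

Closed-loop transfer function: T(s) = K_p·G(s)/(1 + K_p·G(s)) = 51.52/(s + 1.6 + 51.52) = 51.52/(s + 53.12).
Time constant τ = 1/53.12 = 0.01883 s, so the 2% settling time is about 4τ = 0.0753 s.

T_s ≈ 0.0753 s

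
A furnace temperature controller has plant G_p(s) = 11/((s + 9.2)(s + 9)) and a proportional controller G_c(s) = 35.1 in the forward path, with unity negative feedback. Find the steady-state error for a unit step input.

0.177

The loop is type 0. Static position error constant K_pos = G_c(0)·G_p(0) = 35.1·0.1329 = 4.663.
Steady-state error to a unit step: e_ss = 1/(1+K_pos) = 1/5.663 = 0.177.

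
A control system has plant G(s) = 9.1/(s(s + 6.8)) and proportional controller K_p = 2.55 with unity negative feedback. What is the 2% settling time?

The closed-loop denominator s² + 6.8s + 23.2 gives ω_n = √23.2 = 4.817 and ζ = 6.8/(2ω_n) = 0.7058.
2% settling time T_s ≈ 4/(ζω_n) = 4/3.4 = 1.18 s.

T_s ≈ 1.18 s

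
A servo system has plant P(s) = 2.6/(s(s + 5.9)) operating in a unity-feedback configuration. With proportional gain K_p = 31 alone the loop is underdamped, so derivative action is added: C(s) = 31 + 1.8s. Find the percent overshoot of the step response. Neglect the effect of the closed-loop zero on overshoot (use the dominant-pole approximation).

10.1%

Forward path: (31 + 1.8s)·2.6/(s(s+5.9)). The closed-loop characteristic equation is s² + (5.9 + 2.6·1.8)s + 2.6·31 = 0.
That is s² + 10.58s + 80.6 = 0, so ω_n = 8.978 rad/s and ζ = 10.58/(2·8.978) = 0.5892.
%OS = 100·exp(−πζ/√(1−ζ²)) = 10.1%.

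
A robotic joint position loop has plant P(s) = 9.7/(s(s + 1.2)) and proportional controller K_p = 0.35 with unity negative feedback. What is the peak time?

T_p = 1.8 s

From 1 + K_pP(s) = 0: s² + 1.2s + 3.395 = 0 ⇒ ω_n = 1.843, ζ = 0.3256.
Damped frequency ω_d = ω_n√(1−ζ²) = 1.742 rad/s, so peak time T_p = π/ω_d = 1.8 s.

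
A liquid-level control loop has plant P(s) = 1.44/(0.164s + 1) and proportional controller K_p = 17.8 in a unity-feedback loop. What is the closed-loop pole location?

s = -162.4

Closed loop: T(s) = K_p·P/(1+K_p·P) = 25.63/(0.164s + 1 + 25.63), with pole at s = −(1 + 25.63)/0.164 = −162.4.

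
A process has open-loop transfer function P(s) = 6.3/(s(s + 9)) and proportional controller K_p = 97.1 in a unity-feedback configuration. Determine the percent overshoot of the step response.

55.9%

Closed-loop characteristic equation: s² + 9s + 611.7 = 0, so ω_n = 24.73 rad/s and ζ = 9/(2·24.73) = 0.1819.
%OS = 100·exp(−πζ/√(1−ζ²)) = 100·exp(−π·0.1819/√0.9669) = 55.9%.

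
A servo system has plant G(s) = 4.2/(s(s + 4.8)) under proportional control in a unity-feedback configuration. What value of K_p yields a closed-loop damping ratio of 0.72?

K_p = 2.65

Closed-loop characteristic equation: s² + 4.8s + K_p·4.2 = 0.
So ω_n = √(4.2K_p) and 2ζω_n = 4.8, giving ζ = 4.8/(2√(4.2K_p)).
Setting ζ = 0.72: √(4.2K_p) = 4.8/(2·0.72) = 3.333, so K_p = 11.11/4.2 = 2.65.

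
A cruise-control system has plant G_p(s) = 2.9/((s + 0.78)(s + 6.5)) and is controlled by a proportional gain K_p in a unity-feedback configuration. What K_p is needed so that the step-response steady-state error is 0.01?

For a type-0 loop with proportional control, e_ss = 1/(1 + K_p·G_p(0)).
G_p(0) = 0.572. Require 1/(1 + K_p·0.572) = 0.01, so 1 + 0.572·K_p = 100.
K_p = (100 − 1)/0.572 = 173.

K_p = 173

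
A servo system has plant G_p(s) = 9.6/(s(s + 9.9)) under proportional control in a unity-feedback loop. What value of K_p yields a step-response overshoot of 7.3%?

K_p = 6.23

From %OS = 100·exp(−πζ/√(1−ζ²)) = 7.3%, ζ = −ln(0.073)/√(π²+ln²(0.073)) = 0.6401.
Characteristic equation s² + 9.9s + 9.6K_p = 0 gives ζ = 9.9/(2√(9.6K_p)).
Setting ζ = 0.6401: √(9.6K_p) = 9.9/(2·0.6401) = 7.733, so K_p = 59.8/9.6 = 6.23.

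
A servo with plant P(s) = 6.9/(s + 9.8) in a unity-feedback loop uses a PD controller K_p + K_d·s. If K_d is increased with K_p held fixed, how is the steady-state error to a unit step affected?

At s = 0 the derivative term contributes nothing: C(0) = K_p regardless of K_d, so K_pos = K_p·P(0) and e_ss are unchanged.

unchanged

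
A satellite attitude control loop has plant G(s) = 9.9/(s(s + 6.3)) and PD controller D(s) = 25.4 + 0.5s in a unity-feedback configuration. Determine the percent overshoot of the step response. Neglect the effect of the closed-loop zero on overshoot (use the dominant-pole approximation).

Forward path: (25.4 + 0.5s)·9.9/(s(s+6.3)). The closed-loop characteristic equation is s² + (6.3 + 9.9·0.5)s + 9.9·25.4 = 0.
That is s² + 11.25s + 251.5 = 0, so ω_n = 15.86 rad/s and ζ = 11.25/(2·15.86) = 0.3547.
%OS = 100·exp(−πζ/√(1−ζ²)) = 30.4%.

30.4%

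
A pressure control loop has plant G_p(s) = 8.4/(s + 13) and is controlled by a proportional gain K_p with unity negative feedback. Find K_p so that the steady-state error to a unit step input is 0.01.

K_p = 153

Steady-state error for a unit step on this type-0 loop is 1/(1 + K_p·G_p(0)).
G_p(0) = 0.6462. Require 1/(1 + K_p·0.6462) = 0.01, so 1 + 0.6462·K_p = 100.
K_p = (100 − 1)/0.6462 = 153.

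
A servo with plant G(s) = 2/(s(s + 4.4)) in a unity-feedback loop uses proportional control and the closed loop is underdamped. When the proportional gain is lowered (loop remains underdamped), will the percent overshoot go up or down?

decrease

ζ = 4.4/(2√(2K_p)) rises as K_p falls; higher damping means less overshoot.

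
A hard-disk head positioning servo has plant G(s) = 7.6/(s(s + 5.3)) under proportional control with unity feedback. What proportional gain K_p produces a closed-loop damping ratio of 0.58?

K_p = 2.75

Closed-loop characteristic equation: s² + 5.3s + K_p·7.6 = 0.
So ω_n = √(7.6K_p) and 2ζω_n = 5.3, giving ζ = 5.3/(2√(7.6K_p)).
Setting ζ = 0.58: √(7.6K_p) = 5.3/(2·0.58) = 4.569, so K_p = 20.88/7.6 = 2.75.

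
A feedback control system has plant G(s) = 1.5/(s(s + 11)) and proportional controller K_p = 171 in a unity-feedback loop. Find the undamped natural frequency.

1 + K_p·G(s) = 0 gives s² + 11s + 256.5 = 0.
So ω_n² = 256.5 ⇒ ω_n = 16.02 rad/s, and ζ = 11/(2ω_n) = 0.343.

ω_n = 16 rad/s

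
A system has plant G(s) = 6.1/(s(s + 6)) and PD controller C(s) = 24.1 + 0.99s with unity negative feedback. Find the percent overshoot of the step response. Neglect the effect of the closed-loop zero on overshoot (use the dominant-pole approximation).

Forward path: (24.1 + 0.99s)·6.1/(s(s+6)). The closed-loop characteristic equation is s² + (6 + 6.1·0.99)s + 6.1·24.1 = 0.
That is s² + 12.04s + 147 = 0, so ω_n = 12.12 rad/s and ζ = 12.04/(2·12.12) = 0.4965.
%OS = 100·exp(−πζ/√(1−ζ²)) = 16.6%.

16.6%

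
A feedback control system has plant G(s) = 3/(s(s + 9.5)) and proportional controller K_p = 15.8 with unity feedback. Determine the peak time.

From 1 + K_pG(s) = 0: s² + 9.5s + 47.4 = 0 ⇒ ω_n = 6.885, ζ = 0.6899.
Damped frequency ω_d = ω_n√(1−ζ²) = 4.984 rad/s, so peak time T_p = π/ω_d = 0.63 s.

T_p = 0.63 s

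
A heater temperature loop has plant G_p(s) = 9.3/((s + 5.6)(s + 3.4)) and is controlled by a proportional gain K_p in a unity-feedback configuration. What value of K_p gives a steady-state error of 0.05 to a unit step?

Steady-state error for a unit step on this type-0 loop is 1/(1 + K_p·G_p(0)).
G_p(0) = 0.4884. Require 1/(1 + K_p·0.4884) = 0.05, so 1 + 0.4884·K_p = 20.
K_p = (20 − 1)/0.4884 = 38.9.

K_p = 38.9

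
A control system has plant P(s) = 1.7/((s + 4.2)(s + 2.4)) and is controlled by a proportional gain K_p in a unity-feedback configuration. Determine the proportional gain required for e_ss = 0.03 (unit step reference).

K_p = 192

The loop is type 0, so e_ss(step) = 1/(1 + K_pos) with K_pos = K_p·P(0).
P(0) = 0.1687. Require 1/(1 + K_p·0.1687) = 0.03, so 1 + 0.1687·K_p = 33.33.
K_p = (33.33 − 1)/0.1687 = 192.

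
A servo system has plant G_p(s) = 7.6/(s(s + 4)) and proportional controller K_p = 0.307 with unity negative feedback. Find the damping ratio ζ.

With unity feedback the closed-loop characteristic equation is s² + 4s + 0.307·7.6 = s² + 4s + 2.333 = 0.
So ω_n² = 2.333 ⇒ ω_n = 1.527 rad/s, and ζ = 4/(2ω_n) = 1.31.

ζ = 1.31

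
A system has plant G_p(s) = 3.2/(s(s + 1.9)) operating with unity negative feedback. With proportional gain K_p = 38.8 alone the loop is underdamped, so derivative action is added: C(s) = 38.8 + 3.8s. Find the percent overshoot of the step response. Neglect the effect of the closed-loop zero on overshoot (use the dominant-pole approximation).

7.77%

Forward path: (38.8 + 3.8s)·3.2/(s(s+1.9)). The closed-loop characteristic equation is s² + (1.9 + 3.2·3.8)s + 3.2·38.8 = 0.
That is s² + 14.06s + 124.2 = 0, so ω_n = 11.14 rad/s and ζ = 14.06/(2·11.14) = 0.6309.
%OS = 100·exp(−πζ/√(1−ζ²)) = 7.77%.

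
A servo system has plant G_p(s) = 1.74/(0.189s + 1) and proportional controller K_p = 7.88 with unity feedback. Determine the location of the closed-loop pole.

s = -77.84

Closed loop: T(s) = K_p·G_p/(1+K_p·G_p) = 13.71/(0.189s + 1 + 13.71), with pole at s = −(1 + 13.71)/0.189 = −77.84.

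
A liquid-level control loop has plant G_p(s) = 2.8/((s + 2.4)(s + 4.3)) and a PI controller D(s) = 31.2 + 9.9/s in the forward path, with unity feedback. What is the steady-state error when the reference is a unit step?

0

The open loop D(s)G_p(s) has a pole at the origin (type 1), so the static position error constant is infinite and e_ss = 1/(1+∞) = 0.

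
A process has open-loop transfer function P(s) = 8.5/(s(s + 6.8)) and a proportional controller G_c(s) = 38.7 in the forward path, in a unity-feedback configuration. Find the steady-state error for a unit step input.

The open loop G_c(s)P(s) has a pole at the origin (type 1), so the static position error constant is infinite and e_ss = 1/(1+∞) = 0.

0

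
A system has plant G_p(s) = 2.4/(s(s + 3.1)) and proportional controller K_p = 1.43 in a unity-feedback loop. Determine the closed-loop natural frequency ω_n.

1 + K_p·G_p(s) = 0 gives s² + 3.1s + 3.432 = 0.
Matching s² + 2ζω_n s + ω_n²: ω_n = √3.432 = 1.853 rad/s and 2ζω_n = 3.1, so ζ = 3.1/(2·1.853) = 0.837.

ω_n = 1.85 rad/s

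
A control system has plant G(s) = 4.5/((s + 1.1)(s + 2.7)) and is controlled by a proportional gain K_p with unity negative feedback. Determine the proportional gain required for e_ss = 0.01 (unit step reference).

Steady-state error for a unit step on this type-0 loop is 1/(1 + K_p·G(0)).
G(0) = 1.515. Require 1/(1 + K_p·1.515) = 0.01, so 1 + 1.515·K_p = 100.
K_p = (100 − 1)/1.515 = 65.3.

K_p = 65.3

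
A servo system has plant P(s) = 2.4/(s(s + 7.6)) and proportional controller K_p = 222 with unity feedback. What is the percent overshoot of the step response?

The closed-loop denominator s² + 7.6s + 532.8 gives ω_n = √532.8 = 23.08 and ζ = 7.6/(2ω_n) = 0.1646.
%OS = 100·exp(−πζ/√(1−ζ²)) = 100·exp(−π·0.1646/√0.9729) = 59.2%.

59.2%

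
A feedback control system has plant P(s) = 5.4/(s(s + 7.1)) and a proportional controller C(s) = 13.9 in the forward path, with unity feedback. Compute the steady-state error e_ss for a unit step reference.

The open loop C(s)P(s) has a pole at the origin (type 1), so the static position error constant is infinite and e_ss = 1/(1+∞) = 0.

0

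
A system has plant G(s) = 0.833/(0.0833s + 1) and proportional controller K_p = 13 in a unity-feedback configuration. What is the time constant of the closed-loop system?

τ = 0.00704 s

Closed loop: T(s) = K_p·G/(1+K_p·G) = 10.83/(0.0833s + 1 + 10.83), with pole at s = −(1 + 10.83)/0.0833 = −142.
Closed-loop time constant τ = 1/142 = 0.00704 s.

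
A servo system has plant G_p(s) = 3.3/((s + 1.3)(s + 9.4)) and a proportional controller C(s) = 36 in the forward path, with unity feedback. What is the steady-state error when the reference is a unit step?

The loop is type 0. Static position error constant K_pos = C(0)·G_p(0) = 36·0.27 = 9.722.
Steady-state error to a unit step: e_ss = 1/(1+K_pos) = 1/10.72 = 0.0933.

0.0933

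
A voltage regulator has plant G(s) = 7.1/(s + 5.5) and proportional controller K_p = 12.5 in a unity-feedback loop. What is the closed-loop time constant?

Closed-loop transfer function: T(s) = K_p·G(s)/(1 + K_p·G(s)) = 88.75/(s + 5.5 + 88.75) = 88.75/(s + 94.25).
Time constant τ = 1/94.25 = 0.0106 s.

τ = 0.0106 s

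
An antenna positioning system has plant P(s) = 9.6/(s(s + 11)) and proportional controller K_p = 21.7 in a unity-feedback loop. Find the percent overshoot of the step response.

Closed-loop characteristic equation: s² + 11s + 208.3 = 0, so ω_n = 14.43 rad/s and ζ = 11/(2·14.43) = 0.3811.
%OS = 100·exp(−πζ/√(1−ζ²)) = 100·exp(−π·0.3811/√0.8548) = 27.4%.

27.4%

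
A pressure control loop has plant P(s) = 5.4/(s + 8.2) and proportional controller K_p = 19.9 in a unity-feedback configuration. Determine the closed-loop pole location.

Closed-loop transfer function: T(s) = K_p·P(s)/(1 + K_p·P(s)) = 107.5/(s + 8.2 + 107.5) = 107.5/(s + 115.7).
The closed-loop pole is at s = −115.7.

s = -115.7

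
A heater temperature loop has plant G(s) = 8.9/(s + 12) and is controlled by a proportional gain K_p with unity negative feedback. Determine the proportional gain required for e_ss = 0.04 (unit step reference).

K_p = 32.4

Steady-state error for a unit step on this type-0 loop is 1/(1 + K_p·G(0)).
G(0) = 0.7417. Require 1/(1 + K_p·0.7417) = 0.04, so 1 + 0.7417·K_p = 25.
K_p = (25 − 1)/0.7417 = 32.4.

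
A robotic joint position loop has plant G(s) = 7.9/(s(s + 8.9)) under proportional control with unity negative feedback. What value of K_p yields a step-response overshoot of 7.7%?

From %OS = 100·exp(−πζ/√(1−ζ²)) = 7.7%, ζ = −ln(0.077)/√(π²+ln²(0.077)) = 0.6323.
Characteristic equation s² + 8.9s + 7.9K_p = 0 gives ζ = 8.9/(2√(7.9K_p)).
Setting ζ = 0.6323: √(7.9K_p) = 8.9/(2·0.6323) = 7.038, so K_p = 49.53/7.9 = 6.27.

K_p = 6.27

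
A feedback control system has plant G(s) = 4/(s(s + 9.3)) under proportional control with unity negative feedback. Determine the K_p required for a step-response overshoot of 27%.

K_p = 36.5

From %OS = 100·exp(−πζ/√(1−ζ²)) = 27%, ζ = −ln(0.27)/√(π²+ln²(0.27)) = 0.3847.
Characteristic equation s² + 9.3s + 4K_p = 0 gives ζ = 9.3/(2√(4K_p)).
Setting ζ = 0.3847: √(4K_p) = 9.3/(2·0.3847) = 12.09, so K_p = 146.1/4 = 36.5.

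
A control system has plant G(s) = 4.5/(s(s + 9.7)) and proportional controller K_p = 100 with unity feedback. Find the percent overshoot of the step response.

From 1 + K_pG(s) = 0: s² + 9.7s + 450 = 0 ⇒ ω_n = 21.21, ζ = 0.2286.
%OS = 100·exp(−πζ/√(1−ζ²)) = 100·exp(−π·0.2286/√0.9477) = 47.8%.

47.8%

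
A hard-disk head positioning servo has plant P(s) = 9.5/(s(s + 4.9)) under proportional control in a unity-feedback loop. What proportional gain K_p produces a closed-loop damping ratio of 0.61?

Closed-loop characteristic equation: s² + 4.9s + K_p·9.5 = 0.
So ω_n = √(9.5K_p) and 2ζω_n = 4.9, giving ζ = 4.9/(2√(9.5K_p)).
Setting ζ = 0.61: √(9.5K_p) = 4.9/(2·0.61) = 4.016, so K_p = 16.13/9.5 = 1.7.

K_p = 1.7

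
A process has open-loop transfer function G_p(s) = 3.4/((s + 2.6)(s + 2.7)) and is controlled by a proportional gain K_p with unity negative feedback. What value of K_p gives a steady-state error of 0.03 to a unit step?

K_p = 66.8

Steady-state error for a unit step on this type-0 loop is 1/(1 + K_p·G_p(0)).
G_p(0) = 0.4843. Require 1/(1 + K_p·0.4843) = 0.03, so 1 + 0.4843·K_p = 33.33.
K_p = (33.33 − 1)/0.4843 = 66.8.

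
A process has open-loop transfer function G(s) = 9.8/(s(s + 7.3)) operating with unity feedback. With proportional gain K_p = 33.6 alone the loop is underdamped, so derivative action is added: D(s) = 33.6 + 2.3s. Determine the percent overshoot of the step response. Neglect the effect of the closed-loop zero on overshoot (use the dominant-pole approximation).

1.07%

Forward path: (33.6 + 2.3s)·9.8/(s(s+7.3)). The closed-loop characteristic equation is s² + (7.3 + 9.8·2.3)s + 9.8·33.6 = 0.
That is s² + 29.84s + 329.3 = 0, so ω_n = 18.15 rad/s and ζ = 29.84/(2·18.15) = 0.8222.
%OS = 100·exp(−πζ/√(1−ζ²)) = 1.07%.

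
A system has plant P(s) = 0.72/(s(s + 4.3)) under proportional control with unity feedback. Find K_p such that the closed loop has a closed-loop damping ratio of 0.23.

Closed-loop characteristic equation: s² + 4.3s + K_p·0.72 = 0.
So ω_n = √(0.72K_p) and 2ζω_n = 4.3, giving ζ = 4.3/(2√(0.72K_p)).
Setting ζ = 0.23: √(0.72K_p) = 4.3/(2·0.23) = 9.348, so K_p = 87.38/0.72 = 121.

K_p = 121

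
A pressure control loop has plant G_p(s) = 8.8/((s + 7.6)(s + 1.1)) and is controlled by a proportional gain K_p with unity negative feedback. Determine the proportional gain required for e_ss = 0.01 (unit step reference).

K_p = 94

Steady-state error for a unit step on this type-0 loop is 1/(1 + K_p·G_p(0)).
G_p(0) = 1.053. Require 1/(1 + K_p·1.053) = 0.01, so 1 + 1.053·K_p = 100.
K_p = (100 − 1)/1.053 = 94.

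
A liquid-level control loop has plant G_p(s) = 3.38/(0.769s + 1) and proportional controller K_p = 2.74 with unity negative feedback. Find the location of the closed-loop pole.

s = -13.34

Closed loop: T(s) = K_p·G_p/(1+K_p·G_p) = 9.261/(0.769s + 1 + 9.261), with pole at s = −(1 + 9.261)/0.769 = −13.34.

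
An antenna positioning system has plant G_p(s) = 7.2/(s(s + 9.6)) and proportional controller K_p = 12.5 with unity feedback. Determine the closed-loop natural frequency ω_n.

With unity feedback the closed-loop characteristic equation is s² + 9.6s + 12.5·7.2 = s² + 9.6s + 90 = 0.
So ω_n² = 90 ⇒ ω_n = 9.487 rad/s, and ζ = 9.6/(2ω_n) = 0.506.

ω_n = 9.49 rad/s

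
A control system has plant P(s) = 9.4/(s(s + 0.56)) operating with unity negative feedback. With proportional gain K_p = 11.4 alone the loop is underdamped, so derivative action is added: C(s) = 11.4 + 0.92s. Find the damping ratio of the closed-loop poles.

Forward path: (11.4 + 0.92s)·9.4/(s(s+0.56)). The closed-loop characteristic equation is s² + (0.56 + 9.4·0.92)s + 9.4·11.4 = 0.
That is s² + 9.208s + 107.2 = 0, so ω_n = 10.35 rad/s and ζ = 9.208/(2·10.35) = 0.4448.

ζ = 0.445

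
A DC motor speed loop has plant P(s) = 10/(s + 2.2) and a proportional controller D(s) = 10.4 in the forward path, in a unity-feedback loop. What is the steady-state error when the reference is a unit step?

0.0207

The loop is type 0. Static position error constant K_pos = D(0)·P(0) = 10.4·4.545 = 47.27.
Steady-state error to a unit step: e_ss = 1/(1+K_pos) = 1/48.27 = 0.0207.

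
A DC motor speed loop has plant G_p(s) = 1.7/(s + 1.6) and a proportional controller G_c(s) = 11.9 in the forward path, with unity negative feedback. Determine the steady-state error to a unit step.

0.0733

The loop is type 0. Static position error constant K_pos = G_c(0)·G_p(0) = 11.9·1.062 = 12.64.
Steady-state error to a unit step: e_ss = 1/(1+K_pos) = 1/13.64 = 0.0733.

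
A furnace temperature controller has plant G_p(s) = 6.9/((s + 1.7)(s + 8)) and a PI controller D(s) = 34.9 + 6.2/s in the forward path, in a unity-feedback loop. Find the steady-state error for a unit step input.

0

The open loop D(s)G_p(s) has a pole at the origin (type 1), so the static position error constant is infinite and e_ss = 1/(1+∞) = 0.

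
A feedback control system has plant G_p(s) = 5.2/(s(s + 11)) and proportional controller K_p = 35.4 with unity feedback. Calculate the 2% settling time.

T_s ≈ 0.727 s

From 1 + K_pG_p(s) = 0: s² + 11s + 184.1 = 0 ⇒ ω_n = 13.57, ζ = 0.4054.
2% settling time T_s ≈ 4/(ζω_n) = 4/5.5 = 0.727 s.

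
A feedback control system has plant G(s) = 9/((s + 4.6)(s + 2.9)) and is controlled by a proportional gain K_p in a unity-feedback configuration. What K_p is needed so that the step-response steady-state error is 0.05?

K_p = 28.2

Steady-state error for a unit step on this type-0 loop is 1/(1 + K_p·G(0)).
G(0) = 0.6747. Require 1/(1 + K_p·0.6747) = 0.05, so 1 + 0.6747·K_p = 20.
K_p = (20 − 1)/0.6747 = 28.2.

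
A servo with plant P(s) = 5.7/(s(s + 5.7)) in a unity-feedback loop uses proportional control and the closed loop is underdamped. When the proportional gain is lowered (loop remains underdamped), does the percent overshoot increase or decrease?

decrease

ζ = 5.7/(2√(5.7K_p)) rises as K_p falls; higher damping means less overshoot.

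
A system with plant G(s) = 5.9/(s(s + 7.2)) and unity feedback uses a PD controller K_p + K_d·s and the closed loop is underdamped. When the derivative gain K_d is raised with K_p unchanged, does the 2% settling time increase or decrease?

Characteristic equation s² + (7.2 + 5.9K_d)s + 5.9K_p = 0: raising K_d increases ζω_n = (7.2+5.9K_d)/2 while the loop stays underdamped, so T_s ≈ 4/(ζω_n) decreases.

decrease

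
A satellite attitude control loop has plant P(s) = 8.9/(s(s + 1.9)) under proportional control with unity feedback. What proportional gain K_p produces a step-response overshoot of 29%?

From %OS = 100·exp(−πζ/√(1−ζ²)) = 29%, ζ = −ln(0.29)/√(π²+ln²(0.29)) = 0.3666.
Characteristic equation s² + 1.9s + 8.9K_p = 0 gives ζ = 1.9/(2√(8.9K_p)).
Setting ζ = 0.3666: √(8.9K_p) = 1.9/(2·0.3666) = 2.591, so K_p = 6.715/8.9 = 0.755.

K_p = 0.755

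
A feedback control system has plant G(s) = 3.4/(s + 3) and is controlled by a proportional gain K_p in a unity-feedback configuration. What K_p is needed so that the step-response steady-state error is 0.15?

K_p = 5

For a type-0 loop with proportional control, e_ss = 1/(1 + K_p·G(0)).
G(0) = 1.133. Require 1/(1 + K_p·1.133) = 0.15, so 1 + 1.133·K_p = 6.667.
K_p = (6.667 − 1)/1.133 = 5.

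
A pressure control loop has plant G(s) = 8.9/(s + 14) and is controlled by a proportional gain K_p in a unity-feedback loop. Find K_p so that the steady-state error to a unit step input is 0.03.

The loop is type 0, so e_ss(step) = 1/(1 + K_pos) with K_pos = K_p·G(0).
G(0) = 0.6357. Require 1/(1 + K_p·0.6357) = 0.03, so 1 + 0.6357·K_p = 33.33.
K_p = (33.33 − 1)/0.6357 = 50.9.

K_p = 50.9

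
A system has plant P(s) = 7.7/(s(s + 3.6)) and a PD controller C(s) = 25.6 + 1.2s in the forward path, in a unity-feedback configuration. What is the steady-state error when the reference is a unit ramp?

0.0183

The loop has one pole at the origin (type 1). Velocity error constant K_v = lim_{s→0} s·C(s)P(s) = 25.6·7.7/3.6 = 54.76.
Steady-state error to a unit ramp: e_ss = 1/K_v = 0.0183.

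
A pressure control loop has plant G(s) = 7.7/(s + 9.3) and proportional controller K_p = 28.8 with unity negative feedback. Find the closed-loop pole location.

Closed-loop transfer function: T(s) = K_p·G(s)/(1 + K_p·G(s)) = 221.8/(s + 9.3 + 221.8) = 221.8/(s + 231.1).
The closed-loop pole is at s = −231.1.

s = -231.1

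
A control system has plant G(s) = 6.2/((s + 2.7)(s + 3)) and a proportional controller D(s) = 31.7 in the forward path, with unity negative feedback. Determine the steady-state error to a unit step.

The loop is type 0. Static position error constant K_pos = D(0)·G(0) = 31.7·0.7654 = 24.26.
Steady-state error to a unit step: e_ss = 1/(1+K_pos) = 1/25.26 = 0.0396.

0.0396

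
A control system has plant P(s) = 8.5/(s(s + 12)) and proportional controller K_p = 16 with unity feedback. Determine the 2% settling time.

From 1 + K_pP(s) = 0: s² + 12s + 136 = 0 ⇒ ω_n = 11.66, ζ = 0.5145.
2% settling time T_s ≈ 4/(ζω_n) = 4/6 = 0.667 s.

T_s ≈ 0.667 s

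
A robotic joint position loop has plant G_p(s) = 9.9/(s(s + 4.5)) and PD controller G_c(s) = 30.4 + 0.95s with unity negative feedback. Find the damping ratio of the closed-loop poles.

Forward path: (30.4 + 0.95s)·9.9/(s(s+4.5)). The closed-loop characteristic equation is s² + (4.5 + 9.9·0.95)s + 9.9·30.4 = 0.
That is s² + 13.9s + 301 = 0, so ω_n = 17.35 rad/s and ζ = 13.9/(2·17.35) = 0.4008.

ζ = 0.401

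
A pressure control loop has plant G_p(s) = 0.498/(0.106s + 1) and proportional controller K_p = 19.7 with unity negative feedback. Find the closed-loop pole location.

s = -102

Closed loop: T(s) = K_p·G_p/(1+K_p·G_p) = 9.811/(0.106s + 1 + 9.811), with pole at s = −(1 + 9.811)/0.106 = −102.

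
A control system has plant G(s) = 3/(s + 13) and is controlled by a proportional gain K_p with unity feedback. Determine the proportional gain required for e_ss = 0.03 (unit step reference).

K_p = 140

For a type-0 loop with proportional control, e_ss = 1/(1 + K_p·G(0)).
G(0) = 0.2308. Require 1/(1 + K_p·0.2308) = 0.03, so 1 + 0.2308·K_p = 33.33.
K_p = (33.33 − 1)/0.2308 = 140.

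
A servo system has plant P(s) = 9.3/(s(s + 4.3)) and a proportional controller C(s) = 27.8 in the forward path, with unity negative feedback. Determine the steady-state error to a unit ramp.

0.0166

The loop has one pole at the origin (type 1). Velocity error constant K_v = lim_{s→0} s·C(s)P(s) = 27.8·9.3/4.3 = 60.13.
Steady-state error to a unit ramp: e_ss = 1/K_v = 0.0166.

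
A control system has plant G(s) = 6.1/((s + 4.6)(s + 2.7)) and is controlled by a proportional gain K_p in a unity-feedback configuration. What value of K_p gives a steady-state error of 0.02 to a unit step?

The loop is type 0, so e_ss(step) = 1/(1 + K_pos) with K_pos = K_p·G(0).
G(0) = 0.4911. Require 1/(1 + K_p·0.4911) = 0.02, so 1 + 0.4911·K_p = 50.
K_p = (50 − 1)/0.4911 = 99.8.

K_p = 99.8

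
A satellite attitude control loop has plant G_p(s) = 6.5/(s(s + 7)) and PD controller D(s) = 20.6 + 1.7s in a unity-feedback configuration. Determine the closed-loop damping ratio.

ζ = 0.78

Forward path: (20.6 + 1.7s)·6.5/(s(s+7)). The closed-loop characteristic equation is s² + (7 + 6.5·1.7)s + 6.5·20.6 = 0.
That is s² + 18.05s + 133.9 = 0, so ω_n = 11.57 rad/s and ζ = 18.05/(2·11.57) = 0.7799.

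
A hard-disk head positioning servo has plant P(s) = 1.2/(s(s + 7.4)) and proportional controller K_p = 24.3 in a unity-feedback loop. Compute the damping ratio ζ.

1 + K_p·P(s) = 0 gives s² + 7.4s + 29.16 = 0.
Matching s² + 2ζω_n s + ω_n²: ω_n = √29.16 = 5.4 rad/s and 2ζω_n = 7.4, so ζ = 7.4/(2·5.4) = 0.685.

ζ = 0.685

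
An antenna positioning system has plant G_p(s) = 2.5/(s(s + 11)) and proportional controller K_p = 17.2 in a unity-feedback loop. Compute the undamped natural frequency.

ω_n = 6.56 rad/s

The closed-loop denominator is s(s+11) + 17.2·2.5 = s² + 11s + 43.
Matching s² + 2ζω_n s + ω_n²: ω_n = √43 = 6.557 rad/s and 2ζω_n = 11, so ζ = 11/(2·6.557) = 0.839.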